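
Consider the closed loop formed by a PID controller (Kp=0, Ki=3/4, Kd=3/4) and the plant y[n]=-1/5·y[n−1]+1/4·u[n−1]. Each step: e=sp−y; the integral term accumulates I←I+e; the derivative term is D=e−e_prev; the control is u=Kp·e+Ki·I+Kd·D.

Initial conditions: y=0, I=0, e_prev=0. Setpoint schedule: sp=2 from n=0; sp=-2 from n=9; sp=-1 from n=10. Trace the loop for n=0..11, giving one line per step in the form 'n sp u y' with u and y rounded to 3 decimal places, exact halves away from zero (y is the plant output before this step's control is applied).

(exact arithmetic carried between steps; '≈' marks a value shown rounded to 6 d.p. or computed from one; I and e_prev carry over from the previous line; the table rounds u and y to 3 d.p., halves away from zero)
n=0: y=0, sp=2, e=sp−y=2; I=2, D=e−e_prev=2; u=0·2+3/4·2+3/4·2=3; next y=-1/5·0+1/4·3=0.75
n=1: y=0.75, sp=2, e=sp−y=1.25; I=3.25, D=e−e_prev=-0.75; u=0·1.25+3/4·3.25+3/4·(-0.75)=1.875; next y=-1/5·0.75+1/4·1.875=0.31875
n=2: y=0.31875, sp=2, e=sp−y=1.68125; I=4.93125, D=e−e_prev=0.43125; u=0·1.68125+3/4·4.93125+3/4·0.43125=4.021875; next y=-1/5·0.31875+1/4·4.021875≈0.941719
n=3: y≈0.941719, sp=2, e=sp−y≈1.058281; I≈5.989531, D=e−e_prev≈-0.622969; u=0·1.058281+3/4·5.989531+3/4·(-0.622969)≈4.024922; next y=-1/5·0.941719+1/4·4.024922≈0.817887
n=4: y≈0.817887, sp=2, e=sp−y≈1.182113; I≈7.171645, D=e−e_prev≈0.123832; u=0·1.182113+3/4·7.171645+3/4·0.123832≈5.471607; next y=-1/5·0.817887+1/4·5.471607≈1.204325
n=5: y≈1.204325, sp=2, e=sp−y≈0.795675; I≈7.967320, D=e−e_prev≈-0.386438; u=0·0.795675+3/4·7.967320+3/4·(-0.386438)≈5.685662; next y=-1/5·1.204325+1/4·5.685662≈1.180551
n=6: y≈1.180551, sp=2, e=sp−y≈0.819449; I≈8.786770, D=e−e_prev≈0.023774; u=0·0.819449+3/4·8.786770+3/4·0.023774≈6.607908; next y=-1/5·1.180551+1/4·6.607908≈1.415867
n=7: y≈1.415867, sp=2, e=sp−y≈0.584133; I≈9.370903, D=e−e_prev≈-0.235316; u=0·0.584133+3/4·9.370903+3/4·(-0.235316)≈6.851690; next y=-1/5·1.415867+1/4·6.851690≈1.429749
n=8: y≈1.429749, sp=2, e=sp−y≈0.570251; I≈9.941154, D=e−e_prev≈-0.013882; u=0·0.570251+3/4·9.941154+3/4·(-0.013882)≈7.445453; next y=-1/5·1.429749+1/4·7.445453≈1.575414
n=9: y≈1.575414, sp=-2, e=sp−y≈-3.575414; I≈6.365740, D=e−e_prev≈-4.145664; u=0·(-3.575414)+3/4·6.365740+3/4·(-4.145664)≈1.665057; next y=-1/5·1.575414+1/4·1.665057≈0.101181
n=10: y≈0.101181, sp=-1, e=sp−y≈-1.101181; I≈5.264559, D=e−e_prev≈2.474232; u=0·(-1.101181)+3/4·5.264559+3/4·2.474232≈5.804093; next y=-1/5·0.101181+1/4·5.804093≈1.430787
n=11: y≈1.430787, sp=-1, e=sp−y≈-2.430787; I≈2.833772, D=e−e_prev≈-1.329605; u=0·(-2.430787)+3/4·2.833772+3/4·(-1.329605)≈1.128125; next y=-1/5·1.430787+1/4·1.128125≈-0.004126

0 2 3.000 0.000
1 2 1.875 0.750
2 2 4.022 0.319
3 2 4.025 0.942
4 2 5.472 0.818
5 2 5.686 1.204
6 2 6.608 1.181
7 2 6.852 1.416
8 2 7.445 1.430
9 -2 1.665 1.575
10 -1 5.804 0.101
11 -1 1.128 1.431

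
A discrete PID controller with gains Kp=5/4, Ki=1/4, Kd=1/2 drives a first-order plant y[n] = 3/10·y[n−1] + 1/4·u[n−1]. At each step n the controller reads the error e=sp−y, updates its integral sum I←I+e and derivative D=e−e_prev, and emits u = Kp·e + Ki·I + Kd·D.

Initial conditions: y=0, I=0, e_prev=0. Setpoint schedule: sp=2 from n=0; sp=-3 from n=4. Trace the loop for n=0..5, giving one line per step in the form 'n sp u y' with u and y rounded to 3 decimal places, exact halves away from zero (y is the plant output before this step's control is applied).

(exact arithmetic carried between steps; '≈' marks a value shown rounded to 6 d.p. or computed from one; I and e_prev carry over from the previous line; the table rounds u and y to 3 d.p., halves away from zero)
n=0: y=0, sp=2, e=sp−y=2; I=2, D=e−e_prev=2; u=5/4·2+1/4·2+1/2·2=4; next y=3/10·0+1/4·4=1
n=1: y=1, sp=2, e=sp−y=1; I=3, D=e−e_prev=-1; u=5/4·1+1/4·3+1/2·(-1)=1.5; next y=3/10·1+1/4·1.5=0.675
n=2: y=0.675, sp=2, e=sp−y=1.325; I=4.325, D=e−e_prev=0.325; u=5/4·1.325+1/4·4.325+1/2·0.325=2.9; next y=3/10·0.675+1/4·2.9=0.9275
n=3: y=0.9275, sp=2, e=sp−y=1.0725; I=5.3975, D=e−e_prev=-0.2525; u=5/4·1.0725+1/4·5.3975+1/2·(-0.2525)=2.56375; next y=3/10·0.9275+1/4·2.56375≈0.919188
n=4: y≈0.919188, sp=-3, e=sp−y≈-3.919188; I≈1.478313, D=e−e_prev≈-4.991688; u=5/4·(-3.919188)+1/4·1.478313+1/2·(-4.991688)≈-7.02525; next y=3/10·0.919188+1/4·(-7.02525)≈-1.480556
n=5: y≈-1.480556, sp=-3, e=sp−y≈-1.519444; I≈-0.041131, D=e−e_prev≈2.399744; u=5/4·(-1.519444)+1/4·(-0.041131)+1/2·2.399744≈-0.709716; next y=3/10·(-1.480556)+1/4·(-0.709716)≈-0.621596

0 2 4.000 0.000
1 2 1.500 1.000
2 2 2.900 0.675
3 2 2.564 0.928
4 -3 -7.025 0.919
5 -3 -0.710 -1.481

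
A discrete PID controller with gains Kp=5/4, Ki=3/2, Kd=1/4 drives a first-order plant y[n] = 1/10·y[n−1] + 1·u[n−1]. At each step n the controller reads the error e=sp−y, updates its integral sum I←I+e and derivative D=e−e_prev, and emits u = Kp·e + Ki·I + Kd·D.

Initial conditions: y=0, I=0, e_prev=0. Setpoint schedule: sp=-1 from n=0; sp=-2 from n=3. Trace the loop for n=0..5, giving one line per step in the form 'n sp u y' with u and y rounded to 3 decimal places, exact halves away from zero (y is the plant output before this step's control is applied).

(exact arithmetic carried between steps; '≈' marks a value shown rounded to 6 d.p. or computed from one; I and e_prev carry over from the previous line; the table rounds u and y to 3 d.p., halves away from zero)
n=0: y=0, sp=-1, e=sp−y=-1; I=-1, D=e−e_prev=-1; u=5/4·(-1)+3/2·(-1)+1/4·(-1)=-3; next y=1/10·0+1·(-3)=-3
n=1: y=-3, sp=-1, e=sp−y=2; I=1, D=e−e_prev=3; u=5/4·2+3/2·1+1/4·3=4.75; next y=1/10·(-3)+1·4.75=4.45
n=2: y=4.45, sp=-1, e=sp−y=-5.45; I=-4.45, D=e−e_prev=-7.45; u=5/4·(-5.45)+3/2·(-4.45)+1/4·(-7.45)=-15.35; next y=1/10·4.45+1·(-15.35)=-14.905
n=3: y=-14.905, sp=-2, e=sp−y=12.905; I=8.455, D=e−e_prev=18.355; u=5/4·12.905+3/2·8.455+1/4·18.355=33.4025; next y=1/10·(-14.905)+1·33.4025=31.912
n=4: y=31.912, sp=-2, e=sp−y=-33.912; I=-25.457, D=e−e_prev=-46.817; u=5/4·(-33.912)+3/2·(-25.457)+1/4·(-46.817)=-92.27975; next y=1/10·31.912+1·(-92.27975)=-89.08855
n=5: y=-89.08855, sp=-2, e=sp−y=87.08855; I=61.63155, D=e−e_prev=121.00055; u=5/4·87.08855+3/2·61.63155+1/4·121.00055=231.55815; next y=1/10·(-89.08855)+1·231.55815=222.649295

0 -1 -3.000 0.000
1 -1 4.750 -3.000
2 -1 -15.350 4.450
3 -2 33.403 -14.905
4 -2 -92.280 31.912
5 -2 231.558 -89.089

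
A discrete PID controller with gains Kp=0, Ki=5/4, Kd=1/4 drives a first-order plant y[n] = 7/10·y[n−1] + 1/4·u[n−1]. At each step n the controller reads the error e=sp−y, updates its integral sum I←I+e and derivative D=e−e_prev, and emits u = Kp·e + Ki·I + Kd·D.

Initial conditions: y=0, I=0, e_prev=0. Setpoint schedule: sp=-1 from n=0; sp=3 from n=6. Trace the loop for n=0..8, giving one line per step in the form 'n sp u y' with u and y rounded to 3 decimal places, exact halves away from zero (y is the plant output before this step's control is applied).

0 -1 -1.500 0.000
1 -1 -1.938 -0.375
2 -1 -2.255 -0.747
3 -1 -2.155 -1.086
4 -1 -1.812 -1.299
5 -1 -1.397 -1.363
6 3 4.951 -1.303
7 3 6.902 0.326
8 3 8.210 1.954

(exact arithmetic carried between steps; '≈' marks a value shown rounded to 6 d.p. or computed from one; I and e_prev carry over from the previous line; the table rounds u and y to 3 d.p., halves away from zero)
n=0: y=0, sp=-1, e=sp−y=-1; I=-1, D=e−e_prev=-1; u=0·(-1)+5/4·(-1)+1/4·(-1)=-1.5; next y=7/10·0+1/4·(-1.5)=-0.375
n=1: y=-0.375, sp=-1, e=sp−y=-0.625; I=-1.625, D=e−e_prev=0.375; u=0·(-0.625)+5/4·(-1.625)+1/4·0.375=-1.9375; next y=7/10·(-0.375)+1/4·(-1.9375)=-0.746875
n=2: y=-0.746875, sp=-1, e=sp−y=-0.253125; I=-1.878125, D=e−e_prev=0.371875; u=0·(-0.253125)+5/4·(-1.878125)+1/4·0.371875≈-2.254688; next y=7/10·(-0.746875)+1/4·(-2.254688)≈-1.086484
n=3: y≈-1.086484, sp=-1, e=sp−y≈0.086484; I≈-1.791641, D=e−e_prev≈0.339609; u=0·0.086484+5/4·(-1.791641)+1/4·0.339609≈-2.154648; next y=7/10·(-1.086484)+1/4·(-2.154648)≈-1.299201
n=4: y≈-1.299201, sp=-1, e=sp−y≈0.299201; I≈-1.492439, D=e−e_prev≈0.212717; u=0·0.299201+5/4·(-1.492439)+1/4·0.212717≈-1.812370; next y=7/10·(-1.299201)+1/4·(-1.812370)≈-1.362533
n=5: y≈-1.362533, sp=-1, e=sp−y≈0.362533; I≈-1.129906, D=e−e_prev≈0.063332; u=0·0.362533+5/4·(-1.129906)+1/4·0.063332≈-1.396550; next y=7/10·(-1.362533)+1/4·(-1.396550)≈-1.302911
n=6: y≈-1.302911, sp=3, e=sp−y≈4.302911; I≈3.173005, D=e−e_prev≈3.940377; u=0·4.302911+5/4·3.173005+1/4·3.940377≈4.951350; next y=7/10·(-1.302911)+1/4·4.951350≈0.325800
n=7: y≈0.325800, sp=3, e=sp−y≈2.674200; I≈5.847205, D=e−e_prev≈-1.628711; u=0·2.674200+5/4·5.847205+1/4·(-1.628711)≈6.901828; next y=7/10·0.325800+1/4·6.901828≈1.953517
n=8: y≈1.953517, sp=3, e=sp−y≈1.046483; I≈6.893688, D=e−e_prev≈-1.627717; u=0·1.046483+5/4·6.893688+1/4·(-1.627717)≈8.210180; next y=7/10·1.953517+1/4·8.210180≈3.420007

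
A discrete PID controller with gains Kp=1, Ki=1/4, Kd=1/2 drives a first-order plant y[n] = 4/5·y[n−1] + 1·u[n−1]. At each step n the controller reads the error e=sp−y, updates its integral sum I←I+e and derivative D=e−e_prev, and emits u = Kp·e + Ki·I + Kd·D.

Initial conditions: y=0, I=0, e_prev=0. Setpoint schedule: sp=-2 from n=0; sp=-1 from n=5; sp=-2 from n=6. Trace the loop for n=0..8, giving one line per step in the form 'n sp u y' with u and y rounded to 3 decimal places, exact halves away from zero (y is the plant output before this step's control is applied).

(exact arithmetic carried between steps; '≈' marks a value shown rounded to 6 d.p. or computed from one; I and e_prev carry over from the previous line; the table rounds u and y to 3 d.p., halves away from zero)
n=0: y=0, sp=-2, e=sp−y=-2; I=-2, D=e−e_prev=-2; u=1·(-2)+1/4·(-2)+1/2·(-2)=-3.5; next y=4/5·0+1·(-3.5)=-3.5
n=1: y=-3.5, sp=-2, e=sp−y=1.5; I=-0.5, D=e−e_prev=3.5; u=1·1.5+1/4·(-0.5)+1/2·3.5=3.125; next y=4/5·(-3.5)+1·3.125=0.325
n=2: y=0.325, sp=-2, e=sp−y=-2.325; I=-2.825, D=e−e_prev=-3.825; u=1·(-2.325)+1/4·(-2.825)+1/2·(-3.825)=-4.94375; next y=4/5·0.325+1·(-4.94375)=-4.68375
n=3: y=-4.68375, sp=-2, e=sp−y=2.68375; I=-0.14125, D=e−e_prev=5.00875; u=1·2.68375+1/4·(-0.14125)+1/2·5.00875≈5.152813; next y=4/5·(-4.68375)+1·5.152813≈1.405813
n=4: y≈1.405813, sp=-2, e=sp−y≈-3.405813; I≈-3.547063, D=e−e_prev≈-6.089563; u=1·(-3.405813)+1/4·(-3.547063)+1/2·(-6.089563)≈-7.337359; next y=4/5·1.405813+1·(-7.337359)≈-6.212709
n=5: y≈-6.212709, sp=-1, e=sp−y≈5.212709; I≈1.665647, D=e−e_prev≈8.618522; u=1·5.212709+1/4·1.665647+1/2·8.618522≈9.938382; next y=4/5·(-6.212709)+1·9.938382≈4.968215
n=6: y≈4.968215, sp=-2, e=sp−y≈-6.968215; I≈-5.302568, D=e−e_prev≈-12.180924; u=1·(-6.968215)+1/4·(-5.302568)+1/2·(-12.180924)≈-14.384318; next y=4/5·4.968215+1·(-14.384318)≈-10.409747
n=7: y≈-10.409747, sp=-2, e=sp−y≈8.409747; I≈3.107179, D=e−e_prev≈15.377961; u=1·8.409747+1/4·3.107179+1/2·15.377961≈16.875522; next y=4/5·(-10.409747)+1·16.875522≈8.547725
n=8: y≈8.547725, sp=-2, e=sp−y≈-10.547725; I≈-7.440546, D=e−e_prev≈-18.957472; u=1·(-10.547725)+1/4·(-7.440546)+1/2·(-18.957472)≈-21.886597; next y=4/5·8.547725+1·(-21.886597)≈-15.048417

0 -2 -3.500 0.000
1 -2 3.125 -3.500
2 -2 -4.944 0.325
3 -2 5.153 -4.684
4 -2 -7.337 1.406
5 -1 9.938 -6.213
6 -2 -14.384 4.968
7 -2 16.876 -10.410
8 -2 -21.887 8.548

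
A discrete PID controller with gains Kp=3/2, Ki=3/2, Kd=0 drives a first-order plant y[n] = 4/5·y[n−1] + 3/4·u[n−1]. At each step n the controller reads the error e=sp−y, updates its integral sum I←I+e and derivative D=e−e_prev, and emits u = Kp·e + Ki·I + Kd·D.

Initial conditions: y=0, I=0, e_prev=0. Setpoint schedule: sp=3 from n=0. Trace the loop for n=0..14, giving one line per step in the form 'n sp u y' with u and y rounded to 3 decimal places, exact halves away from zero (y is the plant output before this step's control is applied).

(exact arithmetic carried between steps; '≈' marks a value shown rounded to 6 d.p. or computed from one; I and e_prev carry over from the previous line; the table rounds u and y to 3 d.p., halves away from zero)
n=0: y=0, sp=3, e=sp−y=3; I=3, D=e−e_prev=3; u=3/2·3+3/2·3+0·3=9; next y=4/5·0+3/4·9=6.75
n=1: y=6.75, sp=3, e=sp−y=-3.75; I=-0.75, D=e−e_prev=-6.75; u=3/2·(-3.75)+3/2·(-0.75)+0·(-6.75)=-6.75; next y=4/5·6.75+3/4·(-6.75)=0.3375
n=2: y=0.3375, sp=3, e=sp−y=2.6625; I=1.9125, D=e−e_prev=6.4125; u=3/2·2.6625+3/2·1.9125+0·6.4125=6.8625; next y=4/5·0.3375+3/4·6.8625=5.416875
n=3: y=5.416875, sp=3, e=sp−y=-2.416875; I=-0.504375, D=e−e_prev=-5.079375; u=3/2·(-2.416875)+3/2·(-0.504375)+0·(-5.079375)=-4.381875; next y=4/5·5.416875+3/4·(-4.381875)≈1.047094
n=4: y≈1.047094, sp=3, e=sp−y≈1.952906; I≈1.448531, D=e−e_prev≈4.369781; u=3/2·1.952906+3/2·1.448531+0·4.369781≈5.102156; next y=4/5·1.047094+3/4·5.102156≈4.664292
n=5: y≈4.664292, sp=3, e=sp−y≈-1.664292; I≈-0.215761, D=e−e_prev≈-3.617198; u=3/2·(-1.664292)+3/2·(-0.215761)+0·(-3.617198)≈-2.820080; next y=4/5·4.664292+3/4·(-2.820080)≈1.616374
n=6: y≈1.616374, sp=3, e=sp−y≈1.383626; I≈1.167865, D=e−e_prev≈3.047918; u=3/2·1.383626+3/2·1.167865+0·3.047918≈3.827237; next y=4/5·1.616374+3/4·3.827237≈4.163527
n=7: y≈4.163527, sp=3, e=sp−y≈-1.163527; I≈0.004338, D=e−e_prev≈-2.547153; u=3/2·(-1.163527)+3/2·0.004338+0·(-2.547153)≈-1.738782; next y=4/5·4.163527+3/4·(-1.738782)≈2.026735
n=8: y≈2.026735, sp=3, e=sp−y≈0.973265; I≈0.977604, D=e−e_prev≈2.136792; u=3/2·0.973265+3/2·0.977604+0·2.136792≈2.926304; next y=4/5·2.026735+3/4·2.926304≈3.816116
n=9: y≈3.816116, sp=3, e=sp−y≈-0.816116; I≈0.161488, D=e−e_prev≈-1.789381; u=3/2·(-0.816116)+3/2·0.161488+0·(-1.789381)≈-0.981941; next y=4/5·3.816116+3/4·(-0.981941)≈2.316437
n=10: y≈2.316437, sp=3, e=sp−y≈0.683563; I≈0.845052, D=e−e_prev≈1.499679; u=3/2·0.683563+3/2·0.845052+0·1.499679≈2.292922; next y=4/5·2.316437+3/4·2.292922≈3.572841
n=11: y≈3.572841, sp=3, e=sp−y≈-0.572841; I≈0.272210, D=e−e_prev≈-1.256404; u=3/2·(-0.572841)+3/2·0.272210+0·(-1.256404)≈-0.450946; next y=4/5·3.572841+3/4·(-0.450946)≈2.520063
n=12: y≈2.520063, sp=3, e=sp−y≈0.479937; I≈0.752147, D=e−e_prev≈1.052778; u=3/2·0.479937+3/2·0.752147+0·1.052778≈1.848125; next y=4/5·2.520063+3/4·1.848125≈3.402145
n=13: y≈3.402145, sp=3, e=sp−y≈-0.402145; I≈0.350002, D=e−e_prev≈-0.882081; u=3/2·(-0.402145)+3/2·0.350002+0·(-0.882081)≈-0.078214; next y=4/5·3.402145+3/4·(-0.078214)≈2.663055
n=14: y≈2.663055, sp=3, e=sp−y≈0.336945; I≈0.686947, D=e−e_prev≈0.739089; u=3/2·0.336945+3/2·0.686947+0·0.739089≈1.535837; next y=4/5·2.663055+3/4·1.535837≈3.282322

0 3 9.000 0.000
1 3 -6.750 6.750
2 3 6.863 0.338
3 3 -4.382 5.417
4 3 5.102 1.047
5 3 -2.820 4.664
6 3 3.827 1.616
7 3 -1.739 4.164
8 3 2.926 2.027
9 3 -0.982 3.816
10 3 2.293 2.316
11 3 -0.451 3.573
12 3 1.848 2.520
13 3 -0.078 3.402
14 3 1.536 2.663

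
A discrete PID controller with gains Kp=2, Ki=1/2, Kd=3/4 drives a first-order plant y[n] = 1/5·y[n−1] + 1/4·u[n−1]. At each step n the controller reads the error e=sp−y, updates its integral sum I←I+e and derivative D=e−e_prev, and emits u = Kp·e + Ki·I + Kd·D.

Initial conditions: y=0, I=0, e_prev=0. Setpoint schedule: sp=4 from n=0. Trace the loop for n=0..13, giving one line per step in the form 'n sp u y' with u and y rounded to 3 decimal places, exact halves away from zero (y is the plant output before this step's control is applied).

0 4 13.000 0.000
1 4 1.438 3.250
2 4 11.532 1.009
3 4 4.601 3.085
4 4 10.898 1.767
5 4 6.767 3.078
6 4 10.715 2.307
7 4 8.276 3.140
8 4 10.771 2.697
9 4 9.351 3.232
10 4 10.942 2.984
11 4 10.133 3.332
12 4 11.159 3.200
13 4 10.712 3.430

(exact arithmetic carried between steps; '≈' marks a value shown rounded to 6 d.p. or computed from one; I and e_prev carry over from the previous line; the table rounds u and y to 3 d.p., halves away from zero)
n=0: y=0, sp=4, e=sp−y=4; I=4, D=e−e_prev=4; u=2·4+1/2·4+3/4·4=13; next y=1/5·0+1/4·13=3.25
n=1: y=3.25, sp=4, e=sp−y=0.75; I=4.75, D=e−e_prev=-3.25; u=2·0.75+1/2·4.75+3/4·(-3.25)=1.4375; next y=1/5·3.25+1/4·1.4375=1.009375
n=2: y=1.009375, sp=4, e=sp−y=2.990625; I=7.740625, D=e−e_prev=2.240625; u=2·2.990625+1/2·7.740625+3/4·2.240625≈11.532031; next y=1/5·1.009375+1/4·11.532031≈3.084883
n=3: y≈3.084883, sp=4, e=sp−y≈0.915117; I≈8.655742, D=e−e_prev≈-2.075508; u=2·0.915117+1/2·8.655742+3/4·(-2.075508)≈4.601475; next y=1/5·3.084883+1/4·4.601475≈1.767345
n=4: y≈1.767345, sp=4, e=sp−y≈2.232655; I≈10.888397, D=e−e_prev≈1.317538; u=2·2.232655+1/2·10.888397+3/4·1.317538≈10.897661; next y=1/5·1.767345+1/4·10.897661≈3.077884
n=5: y≈3.077884, sp=4, e=sp−y≈0.922116; I≈11.810513, D=e−e_prev≈-1.310539; u=2·0.922116+1/2·11.810513+3/4·(-1.310539)≈6.766583; next y=1/5·3.077884+1/4·6.766583≈2.307223
n=6: y≈2.307223, sp=4, e=sp−y≈1.692777; I≈13.503290, D=e−e_prev≈0.770662; u=2·1.692777+1/2·13.503290+3/4·0.770662≈10.715196; next y=1/5·2.307223+1/4·10.715196≈3.140244
n=7: y≈3.140244, sp=4, e=sp−y≈0.859756; I≈14.363046, D=e−e_prev≈-0.833021; u=2·0.859756+1/2·14.363046+3/4·(-0.833021)≈8.276271; next y=1/5·3.140244+1/4·8.276271≈2.697116
n=8: y≈2.697116, sp=4, e=sp−y≈1.302884; I≈15.665930, D=e−e_prev≈0.443127; u=2·1.302884+1/2·15.665930+3/4·0.443127≈10.771078; next y=1/5·2.697116+1/4·10.771078≈3.232193
n=9: y≈3.232193, sp=4, e=sp−y≈0.767807; I≈16.433737, D=e−e_prev≈-0.535076; u=2·0.767807+1/2·16.433737+3/4·(-0.535076)≈9.351176; next y=1/5·3.232193+1/4·9.351176≈2.984233
n=10: y≈2.984233, sp=4, e=sp−y≈1.015767; I≈17.449505, D=e−e_prev≈0.247960; u=2·1.015767+1/2·17.449505+3/4·0.247960≈10.942257; next y=1/5·2.984233+1/4·10.942257≈3.332411
n=11: y≈3.332411, sp=4, e=sp−y≈0.667589; I≈18.117094, D=e−e_prev≈-0.348178; u=2·0.667589+1/2·18.117094+3/4·(-0.348178)≈10.132592; next y=1/5·3.332411+1/4·10.132592≈3.199630
n=12: y≈3.199630, sp=4, e=sp−y≈0.800370; I≈18.917464, D=e−e_prev≈0.132781; u=2·0.800370+1/2·18.917464+3/4·0.132781≈11.159057; next y=1/5·3.199630+1/4·11.159057≈3.429690
n=13: y≈3.429690, sp=4, e=sp−y≈0.570310; I≈19.487774, D=e−e_prev≈-0.230060; u=2·0.570310+1/2·19.487774+3/4·(-0.230060)≈10.711961; next y=1/5·3.429690+1/4·10.711961≈3.363928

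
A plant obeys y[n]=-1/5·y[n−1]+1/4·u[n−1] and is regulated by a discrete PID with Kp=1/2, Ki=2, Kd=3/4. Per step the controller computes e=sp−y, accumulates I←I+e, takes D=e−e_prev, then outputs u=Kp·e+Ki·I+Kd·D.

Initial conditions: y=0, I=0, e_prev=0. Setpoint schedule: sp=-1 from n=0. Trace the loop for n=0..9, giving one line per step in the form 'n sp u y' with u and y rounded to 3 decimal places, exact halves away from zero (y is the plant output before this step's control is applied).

0 -1 -3.250 0.000
1 -1 -1.859 -0.813
2 -1 -4.502 -0.302
3 -1 -3.036 -1.065
4 -1 -5.165 -0.546
5 -1 -3.617 -1.182
6 -1 -5.401 -0.668
7 -1 -3.896 -1.217
8 -1 -5.454 -0.731
9 -1 -4.046 -1.217

(exact arithmetic carried between steps; '≈' marks a value shown rounded to 6 d.p. or computed from one; I and e_prev carry over from the previous line; the table rounds u and y to 3 d.p., halves away from zero)
n=0: y=0, sp=-1, e=sp−y=-1; I=-1, D=e−e_prev=-1; u=1/2·(-1)+2·(-1)+3/4·(-1)=-3.25; next y=-1/5·0+1/4·(-3.25)=-0.8125
n=1: y=-0.8125, sp=-1, e=sp−y=-0.1875; I=-1.1875, D=e−e_prev=0.8125; u=1/2·(-0.1875)+2·(-1.1875)+3/4·0.8125=-1.859375; next y=-1/5·(-0.8125)+1/4·(-1.859375)≈-0.302344
n=2: y≈-0.302344, sp=-1, e=sp−y≈-0.697656; I≈-1.885156, D=e−e_prev≈-0.510156; u=1/2·(-0.697656)+2·(-1.885156)+3/4·(-0.510156)≈-4.501758; next y=-1/5·(-0.302344)+1/4·(-4.501758)≈-1.064971
n=3: y≈-1.064971, sp=-1, e=sp−y≈0.064971; I≈-1.820186, D=e−e_prev≈0.762627; u=1/2·0.064971+2·(-1.820186)+3/4·0.762627≈-3.035916; next y=-1/5·(-1.064971)+1/4·(-3.035916)≈-0.545985
n=4: y≈-0.545985, sp=-1, e=sp−y≈-0.454015; I≈-2.274201, D=e−e_prev≈-0.518986; u=1/2·(-0.454015)+2·(-2.274201)+3/4·(-0.518986)≈-5.164649; next y=-1/5·(-0.545985)+1/4·(-5.164649)≈-1.181965
n=5: y≈-1.181965, sp=-1, e=sp−y≈0.181965; I≈-2.092236, D=e−e_prev≈0.635980; u=1/2·0.181965+2·(-2.092236)+3/4·0.635980≈-3.616503; next y=-1/5·(-1.181965)+1/4·(-3.616503)≈-0.667733
n=6: y≈-0.667733, sp=-1, e=sp−y≈-0.332267; I≈-2.424503, D=e−e_prev≈-0.514232; u=1/2·(-0.332267)+2·(-2.424503)+3/4·(-0.514232)≈-5.400814; next y=-1/5·(-0.667733)+1/4·(-5.400814)≈-1.216657
n=7: y≈-1.216657, sp=-1, e=sp−y≈0.216657; I≈-2.207846, D=e−e_prev≈0.548924; u=1/2·0.216657+2·(-2.207846)+3/4·0.548924≈-3.895670; next y=-1/5·(-1.216657)+1/4·(-3.895670)≈-0.730586
n=8: y≈-0.730586, sp=-1, e=sp−y≈-0.269414; I≈-2.477260, D=e−e_prev≈-0.486071; u=1/2·(-0.269414)+2·(-2.477260)+3/4·(-0.486071)≈-5.453779; next y=-1/5·(-0.730586)+1/4·(-5.453779)≈-1.217328
n=9: y≈-1.217328, sp=-1, e=sp−y≈0.217328; I≈-2.259932, D=e−e_prev≈0.486741; u=1/2·0.217328+2·(-2.259932)+3/4·0.486741≈-4.046144; next y=-1/5·(-1.217328)+1/4·(-4.046144)≈-0.768071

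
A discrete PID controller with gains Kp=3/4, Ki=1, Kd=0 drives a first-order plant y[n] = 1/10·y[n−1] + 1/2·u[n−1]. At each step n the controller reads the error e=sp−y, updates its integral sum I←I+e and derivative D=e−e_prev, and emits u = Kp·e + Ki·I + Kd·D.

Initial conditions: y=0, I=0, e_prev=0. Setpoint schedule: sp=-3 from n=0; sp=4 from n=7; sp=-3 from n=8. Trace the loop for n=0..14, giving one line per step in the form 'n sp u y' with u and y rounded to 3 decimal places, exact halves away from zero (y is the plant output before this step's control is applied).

(exact arithmetic carried between steps; '≈' marks a value shown rounded to 6 d.p. or computed from one; I and e_prev carry over from the previous line; the table rounds u and y to 3 d.p., halves away from zero)
n=0: y=0, sp=-3, e=sp−y=-3; I=-3, D=e−e_prev=-3; u=3/4·(-3)+1·(-3)+0·(-3)=-5.25; next y=1/10·0+1/2·(-5.25)=-2.625
n=1: y=-2.625, sp=-3, e=sp−y=-0.375; I=-3.375, D=e−e_prev=2.625; u=3/4·(-0.375)+1·(-3.375)+0·2.625=-3.65625; next y=1/10·(-2.625)+1/2·(-3.65625)=-2.090625
n=2: y=-2.090625, sp=-3, e=sp−y=-0.909375; I=-4.284375, D=e−e_prev=-0.534375; u=3/4·(-0.909375)+1·(-4.284375)+0·(-0.534375)≈-4.966406; next y=1/10·(-2.090625)+1/2·(-4.966406)≈-2.692266
n=3: y≈-2.692266, sp=-3, e=sp−y≈-0.307734; I≈-4.592109, D=e−e_prev≈0.601641; u=3/4·(-0.307734)+1·(-4.592109)+0·0.601641≈-4.822910; next y=1/10·(-2.692266)+1/2·(-4.822910)≈-2.680682
n=4: y≈-2.680682, sp=-3, e=sp−y≈-0.319318; I≈-4.911428, D=e−e_prev≈-0.011584; u=3/4·(-0.319318)+1·(-4.911428)+0·(-0.011584)≈-5.150917; next y=1/10·(-2.680682)+1/2·(-5.150917)≈-2.843526
n=5: y≈-2.843526, sp=-3, e=sp−y≈-0.156474; I≈-5.067901, D=e−e_prev≈0.162845; u=3/4·(-0.156474)+1·(-5.067901)+0·0.162845≈-5.185257; next y=1/10·(-2.843526)+1/2·(-5.185257)≈-2.876981
n=6: y≈-2.876981, sp=-3, e=sp−y≈-0.123019; I≈-5.190920, D=e−e_prev≈0.033454; u=3/4·(-0.123019)+1·(-5.190920)+0·0.033454≈-5.283185; next y=1/10·(-2.876981)+1/2·(-5.283185)≈-2.929290
n=7: y≈-2.929290, sp=4, e=sp−y≈6.929290; I≈1.738370, D=e−e_prev≈7.052310; u=3/4·6.929290+1·1.738370+0·7.052310≈6.935338; next y=1/10·(-2.929290)+1/2·6.935338≈3.174740
n=8: y≈3.174740, sp=-3, e=sp−y≈-6.174740; I≈-4.436370, D=e−e_prev≈-13.104030; u=3/4·(-6.174740)+1·(-4.436370)+0·(-13.104030)≈-9.067425; next y=1/10·3.174740+1/2·(-9.067425)≈-4.216238
n=9: y≈-4.216238, sp=-3, e=sp−y≈1.216238; I≈-3.220131, D=e−e_prev≈7.390978; u=3/4·1.216238+1·(-3.220131)+0·7.390978≈-2.307953; next y=1/10·(-4.216238)+1/2·(-2.307953)≈-1.575600
n=10: y≈-1.575600, sp=-3, e=sp−y≈-1.424400; I≈-4.644531, D=e−e_prev≈-2.640638; u=3/4·(-1.424400)+1·(-4.644531)+0·(-2.640638)≈-5.712831; next y=1/10·(-1.575600)+1/2·(-5.712831)≈-3.013976
n=11: y≈-3.013976, sp=-3, e=sp−y≈0.013976; I≈-4.630556, D=e−e_prev≈1.438375; u=3/4·0.013976+1·(-4.630556)+0·1.438375≈-4.620074; next y=1/10·(-3.013976)+1/2·(-4.620074)≈-2.611435
n=12: y≈-2.611435, sp=-3, e=sp−y≈-0.388565; I≈-5.019121, D=e−e_prev≈-0.402541; u=3/4·(-0.388565)+1·(-5.019121)+0·(-0.402541)≈-5.310545; next y=1/10·(-2.611435)+1/2·(-5.310545)≈-2.916416
n=13: y≈-2.916416, sp=-3, e=sp−y≈-0.083584; I≈-5.102705, D=e−e_prev≈0.304982; u=3/4·(-0.083584)+1·(-5.102705)+0·0.304982≈-5.165393; next y=1/10·(-2.916416)+1/2·(-5.165393)≈-2.874338
n=14: y≈-2.874338, sp=-3, e=sp−y≈-0.125662; I≈-5.228367, D=e−e_prev≈-0.042078; u=3/4·(-0.125662)+1·(-5.228367)+0·(-0.042078)≈-5.322613; next y=1/10·(-2.874338)+1/2·(-5.322613)≈-2.948740

0 -3 -5.250 0.000
1 -3 -3.656 -2.625
2 -3 -4.966 -2.091
3 -3 -4.823 -2.692
4 -3 -5.151 -2.681
5 -3 -5.185 -2.844
6 -3 -5.283 -2.877
7 4 6.935 -2.929
8 -3 -9.067 3.175
9 -3 -2.308 -4.216
10 -3 -5.713 -1.576
11 -3 -4.620 -3.014
12 -3 -5.311 -2.611
13 -3 -5.165 -2.916
14 -3 -5.323 -2.874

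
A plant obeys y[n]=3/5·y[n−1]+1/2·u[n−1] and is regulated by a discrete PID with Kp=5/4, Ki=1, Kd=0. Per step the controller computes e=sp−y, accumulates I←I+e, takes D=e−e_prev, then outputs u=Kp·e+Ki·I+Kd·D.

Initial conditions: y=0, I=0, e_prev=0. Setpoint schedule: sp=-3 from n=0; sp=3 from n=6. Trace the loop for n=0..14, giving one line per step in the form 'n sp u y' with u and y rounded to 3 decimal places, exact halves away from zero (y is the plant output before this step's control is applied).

(exact arithmetic carried between steps; '≈' marks a value shown rounded to 6 d.p. or computed from one; I and e_prev carry over from the previous line; the table rounds u and y to 3 d.p., halves away from zero)
n=0: y=0, sp=-3, e=sp−y=-3; I=-3, D=e−e_prev=-3; u=5/4·(-3)+1·(-3)+0·(-3)=-6.75; next y=3/5·0+1/2·(-6.75)=-3.375
n=1: y=-3.375, sp=-3, e=sp−y=0.375; I=-2.625, D=e−e_prev=3.375; u=5/4·0.375+1·(-2.625)+0·3.375=-2.15625; next y=3/5·(-3.375)+1/2·(-2.15625)=-3.103125
n=2: y=-3.103125, sp=-3, e=sp−y=0.103125; I=-2.521875, D=e−e_prev=-0.271875; u=5/4·0.103125+1·(-2.521875)+0·(-0.271875)≈-2.392969; next y=3/5·(-3.103125)+1/2·(-2.392969)≈-3.058359
n=3: y≈-3.058359, sp=-3, e=sp−y≈0.058359; I≈-2.463516, D=e−e_prev≈-0.044766; u=5/4·0.058359+1·(-2.463516)+0·(-0.044766)≈-2.390566; next y=3/5·(-3.058359)+1/2·(-2.390566)≈-3.030299
n=4: y≈-3.030299, sp=-3, e=sp−y≈0.030299; I≈-2.433217, D=e−e_prev≈-0.028061; u=5/4·0.030299+1·(-2.433217)+0·(-0.028061)≈-2.395343; next y=3/5·(-3.030299)+1/2·(-2.395343)≈-3.015851
n=5: y≈-3.015851, sp=-3, e=sp−y≈0.015851; I≈-2.417366, D=e−e_prev≈-0.014448; u=5/4·0.015851+1·(-2.417366)+0·(-0.014448)≈-2.397552; next y=3/5·(-3.015851)+1/2·(-2.397552)≈-3.008287
n=6: y≈-3.008287, sp=3, e=sp−y≈6.008287; I≈3.590921, D=e−e_prev≈5.992436; u=5/4·6.008287+1·3.590921+0·5.992436≈11.101279; next y=3/5·(-3.008287)+1/2·11.101279≈3.745668
n=7: y≈3.745668, sp=3, e=sp−y≈-0.745668; I≈2.845253, D=e−e_prev≈-6.753954; u=5/4·(-0.745668)+1·2.845253+0·(-6.753954)≈1.913169; next y=3/5·3.745668+1/2·1.913169≈3.203985
n=8: y≈3.203985, sp=3, e=sp−y≈-0.203985; I≈2.641268, D=e−e_prev≈0.541683; u=5/4·(-0.203985)+1·2.641268+0·0.541683≈2.386287; next y=3/5·3.203985+1/2·2.386287≈3.115535
n=9: y≈3.115535, sp=3, e=sp−y≈-0.115535; I≈2.525734, D=e−e_prev≈0.088450; u=5/4·(-0.115535)+1·2.525734+0·0.088450≈2.381316; next y=3/5·3.115535+1/2·2.381316≈3.059979
n=10: y≈3.059979, sp=3, e=sp−y≈-0.059979; I≈2.465755, D=e−e_prev≈0.055556; u=5/4·(-0.059979)+1·2.465755+0·0.055556≈2.390782; next y=3/5·3.059979+1/2·2.390782≈3.031378
n=11: y≈3.031378, sp=3, e=sp−y≈-0.031378; I≈2.434377, D=e−e_prev≈0.028600; u=5/4·(-0.031378)+1·2.434377+0·0.028600≈2.395154; next y=3/5·3.031378+1/2·2.395154≈3.016404
n=12: y≈3.016404, sp=3, e=sp−y≈-0.016404; I≈2.417973, D=e−e_prev≈0.014974; u=5/4·(-0.016404)+1·2.417973+0·0.014974≈2.397468; next y=3/5·3.016404+1/2·2.397468≈3.008576
n=13: y≈3.008576, sp=3, e=sp−y≈-0.008576; I≈2.409397, D=e−e_prev≈0.007828; u=5/4·(-0.008576)+1·2.409397+0·0.007828≈2.398676; next y=3/5·3.008576+1/2·2.398676≈3.004484
n=14: y≈3.004484, sp=3, e=sp−y≈-0.004484; I≈2.404913, D=e−e_prev≈0.004093; u=5/4·(-0.004484)+1·2.404913+0·0.004093≈2.399308; next y=3/5·3.004484+1/2·2.399308≈3.002344

0 -3 -6.750 0.000
1 -3 -2.156 -3.375
2 -3 -2.393 -3.103
3 -3 -2.391 -3.058
4 -3 -2.395 -3.030
5 -3 -2.398 -3.016
6 3 11.101 -3.008
7 3 1.913 3.746
8 3 2.386 3.204
9 3 2.381 3.116
10 3 2.391 3.060
11 3 2.395 3.031
12 3 2.397 3.016
13 3 2.399 3.009
14 3 2.399 3.004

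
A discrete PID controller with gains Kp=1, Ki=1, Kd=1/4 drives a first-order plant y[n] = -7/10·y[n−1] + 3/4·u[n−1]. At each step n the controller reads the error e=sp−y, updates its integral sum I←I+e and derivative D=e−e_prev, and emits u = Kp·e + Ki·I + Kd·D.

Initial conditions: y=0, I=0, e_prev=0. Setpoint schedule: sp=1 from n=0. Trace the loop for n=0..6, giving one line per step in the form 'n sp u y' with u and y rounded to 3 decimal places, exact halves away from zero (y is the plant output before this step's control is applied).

0 1 2.250 0.000
1 1 -0.797 1.688
2 1 6.737 -1.779
3 1 -9.524 6.298
4 1 27.358 -11.551
5 1 -54.904 28.605
6 1 129.593 -61.201

(exact arithmetic carried between steps; '≈' marks a value shown rounded to 6 d.p. or computed from one; I and e_prev carry over from the previous line; the table rounds u and y to 3 d.p., halves away from zero)
n=0: y=0, sp=1, e=sp−y=1; I=1, D=e−e_prev=1; u=1·1+1·1+1/4·1=2.25; next y=-7/10·0+3/4·2.25=1.6875
n=1: y=1.6875, sp=1, e=sp−y=-0.6875; I=0.3125, D=e−e_prev=-1.6875; u=1·(-0.6875)+1·0.3125+1/4·(-1.6875)=-0.796875; next y=-7/10·1.6875+3/4·(-0.796875)≈-1.778906
n=2: y≈-1.778906, sp=1, e=sp−y≈2.778906; I≈3.091406, D=e−e_prev≈3.466406; u=1·2.778906+1·3.091406+1/4·3.466406≈6.736914; next y=-7/10·(-1.778906)+3/4·6.736914≈6.297920
n=3: y≈6.297920, sp=1, e=sp−y≈-5.297920; I≈-2.206514, D=e−e_prev≈-8.076826; u=1·(-5.297920)+1·(-2.206514)+1/4·(-8.076826)≈-9.523640; next y=-7/10·6.297920+3/4·(-9.523640)≈-11.551274
n=4: y≈-11.551274, sp=1, e=sp−y≈12.551274; I≈10.344760, D=e−e_prev≈17.849194; u=1·12.551274+1·10.344760+1/4·17.849194≈27.358333; next y=-7/10·(-11.551274)+3/4·27.358333≈28.604642
n=5: y≈28.604642, sp=1, e=sp−y≈-27.604642; I≈-17.259881, D=e−e_prev≈-40.155916; u=1·(-27.604642)+1·(-17.259881)+1/4·(-40.155916)≈-54.903502; next y=-7/10·28.604642+3/4·(-54.903502)≈-61.200875
n=6: y≈-61.200875, sp=1, e=sp−y≈62.200875; I≈44.940994, D=e−e_prev≈89.805517; u=1·62.200875+1·44.940994+1/4·89.805517≈129.593249; next y=-7/10·(-61.200875)+3/4·129.593249≈140.035549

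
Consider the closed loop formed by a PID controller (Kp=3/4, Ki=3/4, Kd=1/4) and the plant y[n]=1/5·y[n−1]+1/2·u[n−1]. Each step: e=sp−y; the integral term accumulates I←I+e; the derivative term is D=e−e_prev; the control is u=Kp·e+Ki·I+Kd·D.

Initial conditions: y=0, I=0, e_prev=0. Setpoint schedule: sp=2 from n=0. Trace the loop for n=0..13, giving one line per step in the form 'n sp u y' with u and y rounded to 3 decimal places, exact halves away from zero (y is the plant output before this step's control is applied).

(exact arithmetic carried between steps; '≈' marks a value shown rounded to 6 d.p. or computed from one; I and e_prev carry over from the previous line; the table rounds u and y to 3 d.p., halves away from zero)
n=0: y=0, sp=2, e=sp−y=2; I=2, D=e−e_prev=2; u=3/4·2+3/4·2+1/4·2=3.5; next y=1/5·0+1/2·3.5=1.75
n=1: y=1.75, sp=2, e=sp−y=0.25; I=2.25, D=e−e_prev=-1.75; u=3/4·0.25+3/4·2.25+1/4·(-1.75)=1.4375; next y=1/5·1.75+1/2·1.4375=1.06875
n=2: y=1.06875, sp=2, e=sp−y=0.93125; I=3.18125, D=e−e_prev=0.68125; u=3/4·0.93125+3/4·3.18125+1/4·0.68125≈3.254688; next y=1/5·1.06875+1/2·3.254688≈1.841094
n=3: y≈1.841094, sp=2, e=sp−y≈0.158906; I≈3.340156, D=e−e_prev≈-0.772344; u=3/4·0.158906+3/4·3.340156+1/4·(-0.772344)≈2.431211; next y=1/5·1.841094+1/2·2.431211≈1.583824
n=4: y≈1.583824, sp=2, e=sp−y≈0.416176; I≈3.756332, D=e−e_prev≈0.257270; u=3/4·0.416176+3/4·3.756332+1/4·0.257270≈3.193698; next y=1/5·1.583824+1/2·3.193698≈1.913614
n=5: y≈1.913614, sp=2, e=sp−y≈0.086386; I≈3.842718, D=e−e_prev≈-0.329790; u=3/4·0.086386+3/4·3.842718+1/4·(-0.329790)≈2.864381; next y=1/5·1.913614+1/2·2.864381≈1.814913
n=6: y≈1.814913, sp=2, e=sp−y≈0.185087; I≈4.027805, D=e−e_prev≈0.098701; u=3/4·0.185087+3/4·4.027805+1/4·0.098701≈3.184344; next y=1/5·1.814913+1/2·3.184344≈1.955155
n=7: y≈1.955155, sp=2, e=sp−y≈0.044845; I≈4.072650, D=e−e_prev≈-0.140242; u=3/4·0.044845+3/4·4.072650+1/4·(-0.140242)≈3.053061; next y=1/5·1.955155+1/2·3.053061≈1.917562
n=8: y≈1.917562, sp=2, e=sp−y≈0.082438; I≈4.155089, D=e−e_prev≈0.037593; u=3/4·0.082438+3/4·4.155089+1/4·0.037593≈3.187544; next y=1/5·1.917562+1/2·3.187544≈1.977284
n=9: y≈1.977284, sp=2, e=sp−y≈0.022716; I≈4.177805, D=e−e_prev≈-0.059723; u=3/4·0.022716+3/4·4.177805+1/4·(-0.059723)≈3.135460; next y=1/5·1.977284+1/2·3.135460≈1.963187
n=10: y≈1.963187, sp=2, e=sp−y≈0.036813; I≈4.214618, D=e−e_prev≈0.014097; u=3/4·0.036813+3/4·4.214618+1/4·0.014097≈3.192098; next y=1/5·1.963187+1/2·3.192098≈1.988686
n=11: y≈1.988686, sp=2, e=sp−y≈0.011314; I≈4.225932, D=e−e_prev≈-0.025500; u=3/4·0.011314+3/4·4.225932+1/4·(-0.025500)≈3.171559; next y=1/5·1.988686+1/2·3.171559≈1.983517
n=12: y≈1.983517, sp=2, e=sp−y≈0.016483; I≈4.242415, D=e−e_prev≈0.005169; u=3/4·0.016483+3/4·4.242415+1/4·0.005169≈3.195466; next y=1/5·1.983517+1/2·3.195466≈1.994436
n=13: y≈1.994436, sp=2, e=sp−y≈0.005564; I≈4.247979, D=e−e_prev≈-0.010919; u=3/4·0.005564+3/4·4.247979+1/4·(-0.010919)≈3.187427; next y=1/5·1.994436+1/2·3.187427≈1.992601

0 2 3.500 0.000
1 2 1.438 1.750
2 2 3.255 1.069
3 2 2.431 1.841
4 2 3.194 1.584
5 2 2.864 1.914
6 2 3.184 1.815
7 2 3.053 1.955
8 2 3.188 1.918
9 2 3.135 1.977
10 2 3.192 1.963
11 2 3.172 1.989
12 2 3.195 1.984
13 2 3.187 1.994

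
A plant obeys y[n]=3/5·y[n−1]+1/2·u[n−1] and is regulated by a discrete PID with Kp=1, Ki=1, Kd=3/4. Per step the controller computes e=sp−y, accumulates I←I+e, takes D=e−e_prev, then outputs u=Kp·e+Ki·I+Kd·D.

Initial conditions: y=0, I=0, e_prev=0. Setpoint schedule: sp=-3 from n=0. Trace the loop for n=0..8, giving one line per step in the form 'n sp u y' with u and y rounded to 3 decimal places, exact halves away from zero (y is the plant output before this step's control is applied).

0 -3 -8.250 0.000
1 -3 2.344 -4.125
2 -3 -7.385 -1.303
3 -3 1.756 -4.474
4 -3 -6.484 -1.807
5 -3 1.252 -4.326
6 -3 -5.791 -1.970
7 -3 0.742 -4.078
8 -3 -5.267 -2.076

(exact arithmetic carried between steps; '≈' marks a value shown rounded to 6 d.p. or computed from one; I and e_prev carry over from the previous line; the table rounds u and y to 3 d.p., halves away from zero)
n=0: y=0, sp=-3, e=sp−y=-3; I=-3, D=e−e_prev=-3; u=1·(-3)+1·(-3)+3/4·(-3)=-8.25; next y=3/5·0+1/2·(-8.25)=-4.125
n=1: y=-4.125, sp=-3, e=sp−y=1.125; I=-1.875, D=e−e_prev=4.125; u=1·1.125+1·(-1.875)+3/4·4.125=2.34375; next y=3/5·(-4.125)+1/2·2.34375=-1.303125
n=2: y=-1.303125, sp=-3, e=sp−y=-1.696875; I=-3.571875, D=e−e_prev=-2.821875; u=1·(-1.696875)+1·(-3.571875)+3/4·(-2.821875)≈-7.385156; next y=3/5·(-1.303125)+1/2·(-7.385156)≈-4.474453
n=3: y≈-4.474453, sp=-3, e=sp−y≈1.474453; I≈-2.097422, D=e−e_prev≈3.171328; u=1·1.474453+1·(-2.097422)+3/4·3.171328≈1.755527; next y=3/5·(-4.474453)+1/2·1.755527≈-1.806908
n=4: y≈-1.806908, sp=-3, e=sp−y≈-1.193092; I≈-3.290514, D=e−e_prev≈-2.667545; u=1·(-1.193092)+1·(-3.290514)+3/4·(-2.667545)≈-6.484264; next y=3/5·(-1.806908)+1/2·(-6.484264)≈-4.326277
n=5: y≈-4.326277, sp=-3, e=sp−y≈1.326277; I≈-1.964237, D=e−e_prev≈2.519369; u=1·1.326277+1·(-1.964237)+3/4·2.519369≈1.251567; next y=3/5·(-4.326277)+1/2·1.251567≈-1.969983
n=6: y≈-1.969983, sp=-3, e=sp−y≈-1.030017; I≈-2.994254, D=e−e_prev≈-2.356294; u=1·(-1.030017)+1·(-2.994254)+3/4·(-2.356294)≈-5.791492; next y=3/5·(-1.969983)+1/2·(-5.791492)≈-4.077736
n=7: y≈-4.077736, sp=-3, e=sp−y≈1.077736; I≈-1.916518, D=e−e_prev≈2.107753; u=1·1.077736+1·(-1.916518)+3/4·2.107753≈0.742032; next y=3/5·(-4.077736)+1/2·0.742032≈-2.075625
n=8: y≈-2.075625, sp=-3, e=sp−y≈-0.924375; I≈-2.840893, D=e−e_prev≈-2.002110; u=1·(-0.924375)+1·(-2.840893)+3/4·(-2.002110)≈-5.266850; next y=3/5·(-2.075625)+1/2·(-5.266850)≈-3.878800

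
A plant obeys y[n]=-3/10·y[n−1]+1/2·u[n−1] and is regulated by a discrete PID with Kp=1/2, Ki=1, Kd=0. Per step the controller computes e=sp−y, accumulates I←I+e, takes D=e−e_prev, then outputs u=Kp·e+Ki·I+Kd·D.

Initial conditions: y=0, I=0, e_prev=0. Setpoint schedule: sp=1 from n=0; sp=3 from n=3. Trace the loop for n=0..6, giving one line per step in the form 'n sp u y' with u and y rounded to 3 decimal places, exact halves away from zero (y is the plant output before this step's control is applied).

0 1 1.500 0.000
1 1 1.375 0.750
2 1 2.056 0.463
3 3 4.953 0.889
4 3 5.083 2.210
5 3 6.370 1.879
6 3 6.377 2.622

(exact arithmetic carried between steps; '≈' marks a value shown rounded to 6 d.p. or computed from one; I and e_prev carry over from the previous line; the table rounds u and y to 3 d.p., halves away from zero)
n=0: y=0, sp=1, e=sp−y=1; I=1, D=e−e_prev=1; u=1/2·1+1·1+0·1=1.5; next y=-3/10·0+1/2·1.5=0.75
n=1: y=0.75, sp=1, e=sp−y=0.25; I=1.25, D=e−e_prev=-0.75; u=1/2·0.25+1·1.25+0·(-0.75)=1.375; next y=-3/10·0.75+1/2·1.375=0.4625
n=2: y=0.4625, sp=1, e=sp−y=0.5375; I=1.7875, D=e−e_prev=0.2875; u=1/2·0.5375+1·1.7875+0·0.2875=2.05625; next y=-3/10·0.4625+1/2·2.05625=0.889375
n=3: y=0.889375, sp=3, e=sp−y=2.110625; I=3.898125, D=e−e_prev=1.573125; u=1/2·2.110625+1·3.898125+0·1.573125≈4.953438; next y=-3/10·0.889375+1/2·4.953438≈2.209906
n=4: y≈2.209906, sp=3, e=sp−y≈0.790094; I≈4.688219, D=e−e_prev≈-1.320531; u=1/2·0.790094+1·4.688219+0·(-1.320531)≈5.083266; next y=-3/10·2.209906+1/2·5.083266≈1.878661
n=5: y≈1.878661, sp=3, e=sp−y≈1.121339; I≈5.809558, D=e−e_prev≈0.331245; u=1/2·1.121339+1·5.809558+0·0.331245≈6.370227; next y=-3/10·1.878661+1/2·6.370227≈2.621515
n=6: y≈2.621515, sp=3, e=sp−y≈0.378485; I≈6.188042, D=e−e_prev≈-0.742854; u=1/2·0.378485+1·6.188042+0·(-0.742854)≈6.377285; next y=-3/10·2.621515+1/2·6.377285≈2.402188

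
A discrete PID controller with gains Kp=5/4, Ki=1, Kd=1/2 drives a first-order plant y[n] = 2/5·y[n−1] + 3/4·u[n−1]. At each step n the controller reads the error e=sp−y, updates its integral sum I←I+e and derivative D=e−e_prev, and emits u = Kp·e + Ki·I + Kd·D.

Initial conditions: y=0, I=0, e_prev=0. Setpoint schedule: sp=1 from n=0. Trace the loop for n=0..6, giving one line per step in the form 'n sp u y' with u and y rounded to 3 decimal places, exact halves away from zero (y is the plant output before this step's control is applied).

(exact arithmetic carried between steps; '≈' marks a value shown rounded to 6 d.p. or computed from one; I and e_prev carry over from the previous line; the table rounds u and y to 3 d.p., halves away from zero)
n=0: y=0, sp=1, e=sp−y=1; I=1, D=e−e_prev=1; u=5/4·1+1·1+1/2·1=2.75; next y=2/5·0+3/4·2.75=2.0625
n=1: y=2.0625, sp=1, e=sp−y=-1.0625; I=-0.0625, D=e−e_prev=-2.0625; u=5/4·(-1.0625)+1·(-0.0625)+1/2·(-2.0625)=-2.421875; next y=2/5·2.0625+3/4·(-2.421875)≈-0.991406
n=2: y≈-0.991406, sp=1, e=sp−y≈1.991406; I≈1.928906, D=e−e_prev≈3.053906; u=5/4·1.991406+1·1.928906+1/2·3.053906≈5.945117; next y=2/5·(-0.991406)+3/4·5.945117≈4.062275
n=3: y≈4.062275, sp=1, e=sp−y≈-3.062275; I≈-1.133369, D=e−e_prev≈-5.053682; u=5/4·(-3.062275)+1·(-1.133369)+1/2·(-5.053682)≈-7.488054; next y=2/5·4.062275+3/4·(-7.488054)≈-3.991130
n=4: y≈-3.991130, sp=1, e=sp−y≈4.991130; I≈3.857761, D=e−e_prev≈8.053406; u=5/4·4.991130+1·3.857761+1/2·8.053406≈14.123377; next y=2/5·(-3.991130)+3/4·14.123377≈8.996081
n=5: y≈8.996081, sp=1, e=sp−y≈-7.996081; I≈-4.138320, D=e−e_prev≈-12.987211; u=5/4·(-7.996081)+1·(-4.138320)+1/2·(-12.987211)≈-20.627026; next y=2/5·8.996081+3/4·(-20.627026)≈-11.871837
n=6: y≈-11.871837, sp=1, e=sp−y≈12.871837; I≈8.733518, D=e−e_prev≈20.867918; u=5/4·12.871837+1·8.733518+1/2·20.867918≈35.257274; next y=2/5·(-11.871837)+3/4·35.257274≈21.694220

0 1 2.750 0.000
1 1 -2.422 2.063
2 1 5.945 -0.991
3 1 -7.488 4.062
4 1 14.123 -3.991
5 1 -20.627 8.996
6 1 35.257 -11.872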